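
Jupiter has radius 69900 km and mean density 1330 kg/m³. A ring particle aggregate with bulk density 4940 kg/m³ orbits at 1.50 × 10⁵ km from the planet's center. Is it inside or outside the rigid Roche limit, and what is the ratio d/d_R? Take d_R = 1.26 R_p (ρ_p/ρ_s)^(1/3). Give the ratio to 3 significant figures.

outside; d/d_R ≈ 2.64

d_R = 1.26 × (69900 km) × (1330/4940)^(1/3) = 56870 km
d/d_R = (1.50 × 10⁵) / (56870) = 2.64
Since d/d_R > 1, the body is outside the Roche limit.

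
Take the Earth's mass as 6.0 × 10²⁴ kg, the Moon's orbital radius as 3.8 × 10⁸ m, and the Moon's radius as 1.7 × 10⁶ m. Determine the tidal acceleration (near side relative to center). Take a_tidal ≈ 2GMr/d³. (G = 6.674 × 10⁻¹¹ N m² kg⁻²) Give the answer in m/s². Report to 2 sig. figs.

Δg = 2GMr/d³
   = 2 × (6.674 × 10⁻¹¹) × (6.0 × 10²⁴) × (1.7 × 10⁶) / (3.8 × 10⁸)³
   = 2.5 × 10⁻⁵ m/s²

2.5 × 10⁻⁵ m/s²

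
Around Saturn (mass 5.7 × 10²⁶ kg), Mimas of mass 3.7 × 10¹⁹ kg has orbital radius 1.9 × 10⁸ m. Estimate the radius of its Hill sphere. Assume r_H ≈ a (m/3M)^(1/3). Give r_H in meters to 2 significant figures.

r_H ≈ a (m/3M)^(1/3)
    = (1.9 × 10⁸) × (3.7 × 10¹⁹ / (3 × 5.7 × 10²⁶))^(1/3)
    = 5.3 × 10⁵ m

5.3 × 10⁵ m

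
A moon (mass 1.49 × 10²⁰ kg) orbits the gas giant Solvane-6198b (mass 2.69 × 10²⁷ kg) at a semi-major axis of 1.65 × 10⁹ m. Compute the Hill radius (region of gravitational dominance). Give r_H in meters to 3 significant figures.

4.36 × 10⁶ m

r_H ≈ a (m/3M)^(1/3)
    = (1.65 × 10⁹) × (1.49 × 10²⁰ / (3 × 2.69 × 10²⁷))^(1/3)
    = 4.36 × 10⁶ m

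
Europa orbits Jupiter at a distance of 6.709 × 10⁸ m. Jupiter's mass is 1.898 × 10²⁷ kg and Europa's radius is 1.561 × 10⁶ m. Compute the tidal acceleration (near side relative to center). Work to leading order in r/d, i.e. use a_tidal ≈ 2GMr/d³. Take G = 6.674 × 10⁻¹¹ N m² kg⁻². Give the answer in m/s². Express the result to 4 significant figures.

Δg = 2GMr/d³
   = 2 × (6.674 × 10⁻¹¹) × (1.898 × 10²⁷) × (1.561 × 10⁶) / (6.709 × 10⁸)³
   = 1.310 × 10⁻³ m/s²

1.310 × 10⁻³ m/s²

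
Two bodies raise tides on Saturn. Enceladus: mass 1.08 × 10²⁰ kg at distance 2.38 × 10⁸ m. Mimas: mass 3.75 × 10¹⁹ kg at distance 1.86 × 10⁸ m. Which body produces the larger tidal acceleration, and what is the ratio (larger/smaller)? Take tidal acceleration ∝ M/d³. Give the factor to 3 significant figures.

Tidal acceleration ∝ M/d³, so compare M/d³ for each.
Enceladus: (1.08 × 10²⁰) / (2.38 × 10⁸)³ = 8.011 × 10⁻⁶
Mimas: (3.75 × 10¹⁹) / (1.86 × 10⁸)³ = 5.828 × 10⁻⁶
Ratio (larger/smaller) = 1.37

Enceladus, by a factor of ≈ 1.37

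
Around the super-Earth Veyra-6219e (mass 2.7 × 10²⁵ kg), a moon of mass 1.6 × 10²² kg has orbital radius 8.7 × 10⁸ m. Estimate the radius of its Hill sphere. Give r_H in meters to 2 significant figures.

5.1 × 10⁷ m

r_H ≈ a (m/3M)^(1/3)
    = (8.7 × 10⁸) × (1.6 × 10²² / (3 × 2.7 × 10²⁵))^(1/3)
    = 5.1 × 10⁷ m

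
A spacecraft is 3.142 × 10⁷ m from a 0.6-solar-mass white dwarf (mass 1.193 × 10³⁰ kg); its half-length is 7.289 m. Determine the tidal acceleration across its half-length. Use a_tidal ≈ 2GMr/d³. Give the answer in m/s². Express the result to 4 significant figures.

The tidal stretch is the gradient of GM/d² times the body's extent r, hence the 1/d³ dependence.
Δg = 2GMr/d³
   = 2 × (6.674 × 10⁻¹¹) × (1.193 × 10³⁰) × (7.289) / (3.142 × 10⁷)³
   = 3.742 × 10⁻² m/s²

3.742 × 10⁻² m/s²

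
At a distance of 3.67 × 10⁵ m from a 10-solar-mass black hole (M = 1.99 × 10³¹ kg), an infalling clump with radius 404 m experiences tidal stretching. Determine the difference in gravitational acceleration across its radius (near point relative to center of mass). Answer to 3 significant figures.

Δg = 2GMr/d³
   = 2 × (6.674 × 10⁻¹¹) × (1.99 × 10³¹) × (404) / (3.67 × 10⁵)³
   = 2.17 × 10⁷ m/s²

2.17 × 10⁷ m/s²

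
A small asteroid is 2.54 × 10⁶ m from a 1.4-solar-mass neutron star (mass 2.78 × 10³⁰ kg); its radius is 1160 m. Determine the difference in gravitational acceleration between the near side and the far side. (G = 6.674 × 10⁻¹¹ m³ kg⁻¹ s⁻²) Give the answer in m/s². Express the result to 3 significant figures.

Δg = 4GMr/d³
   = 4 × (6.674 × 10⁻¹¹) × (2.78 × 10³⁰) × (1160) / (2.54 × 10⁶)³
   = 5.25 × 10⁴ m/s²

5.25 × 10⁴ m/s²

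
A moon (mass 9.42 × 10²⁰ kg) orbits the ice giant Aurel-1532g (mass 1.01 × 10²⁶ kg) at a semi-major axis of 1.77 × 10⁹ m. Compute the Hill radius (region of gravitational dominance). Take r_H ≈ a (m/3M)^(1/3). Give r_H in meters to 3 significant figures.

2.58 × 10⁷ m

r_H ≈ a (m/3M)^(1/3)
    = (1.77 × 10⁹) × (9.42 × 10²⁰ / (3 × 1.01 × 10²⁶))^(1/3)
    = 2.58 × 10⁷ m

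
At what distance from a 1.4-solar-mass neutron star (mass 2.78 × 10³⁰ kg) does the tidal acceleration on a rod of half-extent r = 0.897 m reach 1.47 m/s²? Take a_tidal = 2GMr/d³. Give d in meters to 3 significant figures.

6.10 × 10⁶ m

2GMr/d³ = a_tidal  ⇒  d = (2GMr / a_tidal)^(1/3)
d = (2 × 6.674×10⁻¹¹ × (2.78 × 10³⁰) × (0.897) / (1.47))^(1/3)
  = 6.10 × 10⁶ m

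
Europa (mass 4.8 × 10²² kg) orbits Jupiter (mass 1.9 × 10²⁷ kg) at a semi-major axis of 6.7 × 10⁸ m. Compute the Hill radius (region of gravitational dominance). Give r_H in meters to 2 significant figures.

1.4 × 10⁷ m

r_H ≈ a (m/3M)^(1/3)
    = (6.7 × 10⁸) × (4.8 × 10²² / (3 × 1.9 × 10²⁷))^(1/3)
    = 1.4 × 10⁷ m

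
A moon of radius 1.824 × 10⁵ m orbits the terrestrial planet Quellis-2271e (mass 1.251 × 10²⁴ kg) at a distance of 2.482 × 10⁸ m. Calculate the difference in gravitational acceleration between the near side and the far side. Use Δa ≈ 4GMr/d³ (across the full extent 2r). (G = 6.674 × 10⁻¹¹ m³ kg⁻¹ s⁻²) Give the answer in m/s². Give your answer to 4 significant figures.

3.984 × 10⁻⁶ m/s²

Near-to-far spans 2r, so the tidal difference is twice the near-to-center value: 4GMr/d³.
a_tidal = 4GMr/d³
        = 4 × (6.674 × 10⁻¹¹) × (1.251 × 10²⁴) × (1.824 × 10⁵) / (2.482 × 10⁸)³
        = 3.984 × 10⁻⁶ m/s²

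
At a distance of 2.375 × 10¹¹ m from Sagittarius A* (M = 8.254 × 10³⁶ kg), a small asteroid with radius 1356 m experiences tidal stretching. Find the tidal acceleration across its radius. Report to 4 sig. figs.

1.115 × 10⁻⁴ m/s²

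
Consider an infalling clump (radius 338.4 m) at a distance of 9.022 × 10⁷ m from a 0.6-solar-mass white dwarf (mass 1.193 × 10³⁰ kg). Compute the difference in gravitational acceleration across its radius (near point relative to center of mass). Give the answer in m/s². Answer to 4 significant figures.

7.338 × 10⁻² m/s²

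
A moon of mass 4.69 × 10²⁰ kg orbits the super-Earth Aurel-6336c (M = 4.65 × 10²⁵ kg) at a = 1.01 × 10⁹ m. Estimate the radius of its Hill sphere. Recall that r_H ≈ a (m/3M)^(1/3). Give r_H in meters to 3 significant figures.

r_H ≈ a (m/3M)^(1/3)
    = (1.01 × 10⁹) × (4.69 × 10²⁰ / (3 × 4.65 × 10²⁵))^(1/3)
    = 1.51 × 10⁷ m

1.51 × 10⁷ m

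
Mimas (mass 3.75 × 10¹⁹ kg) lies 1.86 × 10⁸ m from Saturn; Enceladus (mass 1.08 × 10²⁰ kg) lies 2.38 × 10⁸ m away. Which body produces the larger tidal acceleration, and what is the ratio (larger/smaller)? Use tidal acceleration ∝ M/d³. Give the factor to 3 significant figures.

Compare M/d³ for the two perturbers:
Mimas: (3.75 × 10¹⁹) / (1.86 × 10⁸)³ = 5.828 × 10⁻⁶
Enceladus: (1.08 × 10²⁰) / (2.38 × 10⁸)³ = 8.011 × 10⁻⁶
Ratio (larger/smaller) = 1.37

Enceladus, by a factor of ≈ 1.37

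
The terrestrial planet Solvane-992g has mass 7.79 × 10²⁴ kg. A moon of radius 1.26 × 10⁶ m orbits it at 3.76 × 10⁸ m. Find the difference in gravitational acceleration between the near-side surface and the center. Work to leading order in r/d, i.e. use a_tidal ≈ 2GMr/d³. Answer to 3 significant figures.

2.46 × 10⁻⁵ m/s²

a_tidal = 2GMr/d³
        = 2 × (6.674 × 10⁻¹¹) × (7.79 × 10²⁴) × (1.26 × 10⁶) / (3.76 × 10⁸)³
        = 2.46 × 10⁻⁵ m/s²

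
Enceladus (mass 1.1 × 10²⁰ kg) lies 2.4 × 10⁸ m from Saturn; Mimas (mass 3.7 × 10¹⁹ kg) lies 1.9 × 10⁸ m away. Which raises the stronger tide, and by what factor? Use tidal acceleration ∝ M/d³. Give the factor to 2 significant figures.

Tidal stretch scales as M/d³; compute that for each body.
Enceladus: (1.1 × 10²⁰) / (2.4 × 10⁸)³ = 7.957 × 10⁻⁶
Mimas: (3.7 × 10¹⁹) / (1.9 × 10⁸)³ = 5.394 × 10⁻⁶
Ratio (larger/smaller) = 1.5

Enceladus, by a factor of ≈ 1.5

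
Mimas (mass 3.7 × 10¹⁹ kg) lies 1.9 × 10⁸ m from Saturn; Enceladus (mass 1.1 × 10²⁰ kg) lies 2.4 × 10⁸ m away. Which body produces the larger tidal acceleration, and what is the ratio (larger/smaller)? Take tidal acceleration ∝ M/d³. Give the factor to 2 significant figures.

Tidal stretch scales as M/d³; compute that for each body.
Mimas: (3.7 × 10¹⁹) / (1.9 × 10⁸)³ = 5.394 × 10⁻⁶
Enceladus: (1.1 × 10²⁰) / (2.4 × 10⁸)³ = 7.957 × 10⁻⁶
Ratio (larger/smaller) = 1.5

Enceladus, by a factor of ≈ 1.5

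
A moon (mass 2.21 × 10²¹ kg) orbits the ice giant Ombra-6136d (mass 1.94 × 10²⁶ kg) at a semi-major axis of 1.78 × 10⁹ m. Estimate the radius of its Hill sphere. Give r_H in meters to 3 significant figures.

r_H ≈ a (m/3M)^(1/3)
    = (1.78 × 10⁹) × (2.21 × 10²¹ / (3 × 1.94 × 10²⁶))^(1/3)
    = 2.78 × 10⁷ m

2.78 × 10⁷ m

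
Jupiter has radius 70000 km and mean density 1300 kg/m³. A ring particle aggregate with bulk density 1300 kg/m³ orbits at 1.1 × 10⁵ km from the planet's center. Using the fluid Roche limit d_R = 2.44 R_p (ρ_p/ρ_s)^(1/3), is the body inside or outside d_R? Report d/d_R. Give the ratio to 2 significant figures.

inside; d/d_R ≈ 0.64

d_R = 2.44 × (70000 km) × (1300/1300)^(1/3) = 1.708 × 10⁵ km
d/d_R = (1.1 × 10⁵) / (1.708 × 10⁵) = 0.64
Since d/d_R < 1, the body is inside the Roche limit.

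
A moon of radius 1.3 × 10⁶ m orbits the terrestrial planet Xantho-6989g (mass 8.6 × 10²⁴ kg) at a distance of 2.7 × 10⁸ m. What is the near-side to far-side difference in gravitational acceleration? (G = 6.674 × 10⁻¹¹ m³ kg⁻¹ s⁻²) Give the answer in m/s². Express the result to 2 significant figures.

1.5 × 10⁻⁴ m/s²

The field gradient is 2GM/d³; across the full diameter 2r the difference is 4GMr/d³.
Δa = 4GMr/d³
   = 4 × (6.674 × 10⁻¹¹) × (8.6 × 10²⁴) × (1.3 × 10⁶) / (2.7 × 10⁸)³
   = 1.5 × 10⁻⁴ m/s²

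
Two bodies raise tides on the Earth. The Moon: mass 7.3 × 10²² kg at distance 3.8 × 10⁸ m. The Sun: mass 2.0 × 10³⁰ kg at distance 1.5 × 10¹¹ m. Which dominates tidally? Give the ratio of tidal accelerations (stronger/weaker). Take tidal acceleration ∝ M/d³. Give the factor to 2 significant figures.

The Moon, by a factor of ≈ 2.2

Tidal acceleration ∝ M/d³, so compare M/d³ for each.
The Moon: (7.3 × 10²²) / (3.8 × 10⁸)³ = 1.330 × 10⁻³
The Sun: (2.0 × 10³⁰) / (1.5 × 10¹¹)³ = 5.926 × 10⁻⁴
Ratio (larger/smaller) = 2.2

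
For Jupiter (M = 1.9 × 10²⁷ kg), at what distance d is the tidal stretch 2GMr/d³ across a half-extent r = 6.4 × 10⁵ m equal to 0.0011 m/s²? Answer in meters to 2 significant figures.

2GMr/d³ = a_tidal  ⇒  d = (2GMr / a_tidal)^(1/3)
d = (2 × 6.674×10⁻¹¹ × (1.9 × 10²⁷) × (6.4 × 10⁵) / (0.0011))^(1/3)
  = 5.3 × 10⁸ m

5.3 × 10⁸ m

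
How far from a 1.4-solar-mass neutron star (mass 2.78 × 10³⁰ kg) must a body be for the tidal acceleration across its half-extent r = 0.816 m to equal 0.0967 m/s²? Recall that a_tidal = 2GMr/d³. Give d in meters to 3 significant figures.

2GMr/d³ = a_tidal  ⇒  d = (2GMr / a_tidal)^(1/3)
d = (2 × 6.674×10⁻¹¹ × (2.78 × 10³⁰) × (0.816) / (0.0967))^(1/3)
  = 1.46 × 10⁷ m

1.46 × 10⁷ m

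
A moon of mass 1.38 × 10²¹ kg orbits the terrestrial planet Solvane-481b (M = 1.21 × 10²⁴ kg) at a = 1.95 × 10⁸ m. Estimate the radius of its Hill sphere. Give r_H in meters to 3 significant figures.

r_H ≈ a (m/3M)^(1/3)
    = (1.95 × 10⁸) × (1.38 × 10²¹ / (3 × 1.21 × 10²⁴))^(1/3)
    = 1.41 × 10⁷ m

1.41 × 10⁷ m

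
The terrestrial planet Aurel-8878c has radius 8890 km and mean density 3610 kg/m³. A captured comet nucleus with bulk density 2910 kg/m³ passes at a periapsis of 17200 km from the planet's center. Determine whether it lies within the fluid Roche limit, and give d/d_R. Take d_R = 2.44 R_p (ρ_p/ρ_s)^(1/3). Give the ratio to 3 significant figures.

d_R = 2.44 × (8890 km) × (3610/2910)^(1/3) = 23310 km
d/d_R = (17200) / (23310) = 0.738
Since d/d_R < 1, the body is inside the Roche limit.

inside; d/d_R ≈ 0.738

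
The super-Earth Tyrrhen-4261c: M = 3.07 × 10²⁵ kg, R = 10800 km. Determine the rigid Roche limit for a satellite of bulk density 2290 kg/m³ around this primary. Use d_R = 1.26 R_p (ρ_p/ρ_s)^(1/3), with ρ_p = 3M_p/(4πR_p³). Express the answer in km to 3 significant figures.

18600 km

ρ_p = 3M_p/(4πR_p³) = 3 × (3.07 × 10²⁵) / (4π × (1.08 × 10⁷ m)³) = 5820 kg/m³
d_R = 1.26 × 10800 km × (5820/2290)^(1/3)
    = 18600 km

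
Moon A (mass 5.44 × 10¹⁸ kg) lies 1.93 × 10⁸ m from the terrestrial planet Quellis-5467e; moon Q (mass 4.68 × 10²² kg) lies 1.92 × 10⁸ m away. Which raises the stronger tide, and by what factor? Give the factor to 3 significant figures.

Tidal stretch scales as M/d³; compute that for each body.
Moon A: (5.44 × 10¹⁸) / (1.93 × 10⁸)³ = 7.567 × 10⁻⁷
Moon Q: (4.68 × 10²²) / (1.92 × 10⁸)³ = 6.612 × 10⁻³
Ratio (larger/smaller) = 8740

Moon Q, by a factor of ≈ 8740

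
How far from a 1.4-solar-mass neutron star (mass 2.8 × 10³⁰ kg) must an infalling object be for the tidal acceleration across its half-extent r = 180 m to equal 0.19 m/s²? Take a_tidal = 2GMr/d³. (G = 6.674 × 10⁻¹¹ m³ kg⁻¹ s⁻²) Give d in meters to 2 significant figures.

2GMr/d³ = a_tidal  ⇒  d = (2GMr / a_tidal)^(1/3)
d = (2 × 6.674×10⁻¹¹ × (2.8 × 10³⁰) × (180) / (0.19))^(1/3)
  = 7.1 × 10⁷ m

7.1 × 10⁷ m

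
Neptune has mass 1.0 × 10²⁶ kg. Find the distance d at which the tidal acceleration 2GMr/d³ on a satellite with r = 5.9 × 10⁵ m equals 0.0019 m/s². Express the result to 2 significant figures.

2GMr/d³ = a_tidal  ⇒  d = (2GMr / a_tidal)^(1/3)
d = (2 × 6.674×10⁻¹¹ × (1.0 × 10²⁶) × (5.9 × 10⁵) / (0.0019))^(1/3)
  = 1.6 × 10⁸ m

1.6 × 10⁸ m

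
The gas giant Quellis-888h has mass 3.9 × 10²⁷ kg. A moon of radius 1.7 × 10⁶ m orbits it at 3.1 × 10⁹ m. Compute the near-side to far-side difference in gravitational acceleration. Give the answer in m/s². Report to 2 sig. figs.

Δa = 4GMr/d³
   = 4 × (6.674 × 10⁻¹¹) × (3.9 × 10²⁷) × (1.7 × 10⁶) / (3.1 × 10⁹)³
   = 5.9 × 10⁻⁵ m/s²

5.9 × 10⁻⁵ m/s²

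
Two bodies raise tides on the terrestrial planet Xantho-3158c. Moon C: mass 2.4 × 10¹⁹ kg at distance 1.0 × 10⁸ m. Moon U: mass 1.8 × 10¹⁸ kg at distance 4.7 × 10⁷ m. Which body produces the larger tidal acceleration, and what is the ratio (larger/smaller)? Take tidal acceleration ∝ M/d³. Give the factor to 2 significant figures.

Moon C, by a factor of ≈ 1.4

Compare M/d³ for the two perturbers:
Moon C: (2.4 × 10¹⁹) / (1.0 × 10⁸)³ = 2.400 × 10⁻⁵
Moon U: (1.8 × 10¹⁸) / (4.7 × 10⁷)³ = 1.734 × 10⁻⁵
Ratio (larger/smaller) = 1.4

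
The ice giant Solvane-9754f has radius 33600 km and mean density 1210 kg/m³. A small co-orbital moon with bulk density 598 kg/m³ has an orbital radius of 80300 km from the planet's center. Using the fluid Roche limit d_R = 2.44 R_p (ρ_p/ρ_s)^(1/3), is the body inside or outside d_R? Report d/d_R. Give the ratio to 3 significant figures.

d_R = 2.44 × (33600 km) × (1210/598)^(1/3) = 1.037 × 10⁵ km
d/d_R = (80300) / (1.037 × 10⁵) = 0.774
Since d/d_R < 1, the body is inside the Roche limit.

inside; d/d_R ≈ 0.774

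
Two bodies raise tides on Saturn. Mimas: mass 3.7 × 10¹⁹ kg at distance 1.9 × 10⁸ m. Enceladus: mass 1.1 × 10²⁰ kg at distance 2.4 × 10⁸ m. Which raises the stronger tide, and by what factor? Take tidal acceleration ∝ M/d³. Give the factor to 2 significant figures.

Tidal acceleration ∝ M/d³, so compare M/d³ for each.
Mimas: (3.7 × 10¹⁹) / (1.9 × 10⁸)³ = 5.394 × 10⁻⁶
Enceladus: (1.1 × 10²⁰) / (2.4 × 10⁸)³ = 7.957 × 10⁻⁶
Ratio (larger/smaller) = 1.5

Enceladus, by a factor of ≈ 1.5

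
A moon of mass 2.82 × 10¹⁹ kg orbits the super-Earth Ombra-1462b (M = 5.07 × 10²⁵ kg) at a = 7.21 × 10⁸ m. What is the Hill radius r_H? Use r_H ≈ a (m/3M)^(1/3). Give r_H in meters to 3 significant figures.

r_H ≈ a (m/3M)^(1/3)
    = (7.21 × 10⁸) × (2.82 × 10¹⁹ / (3 × 5.07 × 10²⁵))^(1/3)
    = 4.11 × 10⁶ m

4.11 × 10⁶ m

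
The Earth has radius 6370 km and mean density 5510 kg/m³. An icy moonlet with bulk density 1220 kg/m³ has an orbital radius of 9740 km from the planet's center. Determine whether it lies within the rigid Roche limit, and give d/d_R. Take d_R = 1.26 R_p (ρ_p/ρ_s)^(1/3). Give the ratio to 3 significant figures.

d_R = 1.26 × (6370 km) × (5510/1220)^(1/3) = 13270 km
d/d_R = (9740) / (13270) = 0.734
Since d/d_R < 1, the body is inside the Roche limit.

inside; d/d_R ≈ 0.734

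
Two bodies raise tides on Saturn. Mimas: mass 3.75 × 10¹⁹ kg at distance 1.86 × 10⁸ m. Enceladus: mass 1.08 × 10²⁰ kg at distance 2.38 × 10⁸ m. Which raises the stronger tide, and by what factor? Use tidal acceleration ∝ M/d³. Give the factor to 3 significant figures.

Tidal acceleration ∝ M/d³, so compare M/d³ for each.
Mimas: (3.75 × 10¹⁹) / (1.86 × 10⁸)³ = 5.828 × 10⁻⁶
Enceladus: (1.08 × 10²⁰) / (2.38 × 10⁸)³ = 8.011 × 10⁻⁶
Ratio (larger/smaller) = 1.37

Enceladus, by a factor of ≈ 1.37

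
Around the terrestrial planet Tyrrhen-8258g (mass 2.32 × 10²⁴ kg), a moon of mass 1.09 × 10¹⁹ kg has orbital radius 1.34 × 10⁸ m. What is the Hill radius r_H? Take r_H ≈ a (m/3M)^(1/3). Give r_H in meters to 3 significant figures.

r_H ≈ a (m/3M)^(1/3)
    = (1.34 × 10⁸) × (1.09 × 10¹⁹ / (3 × 2.32 × 10²⁴))^(1/3)
    = 1.56 × 10⁶ m

1.56 × 10⁶ m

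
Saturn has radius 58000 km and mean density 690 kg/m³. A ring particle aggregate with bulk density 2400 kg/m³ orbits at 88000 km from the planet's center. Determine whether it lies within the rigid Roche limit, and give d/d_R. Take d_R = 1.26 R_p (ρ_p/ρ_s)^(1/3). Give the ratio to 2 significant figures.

outside; d/d_R ≈ 1.8

d_R = 1.26 × (58000 km) × (690/2400)^(1/3) = 48230 km
d/d_R = (88000) / (48230) = 1.8
Since d/d_R > 1, the body is outside the Roche limit.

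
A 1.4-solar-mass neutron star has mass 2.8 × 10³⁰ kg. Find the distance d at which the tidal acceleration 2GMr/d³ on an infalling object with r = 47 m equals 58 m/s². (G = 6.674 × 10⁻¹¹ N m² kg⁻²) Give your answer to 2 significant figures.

6.7 × 10⁶ m

2GMr/d³ = a_tidal  ⇒  d = (2GMr / a_tidal)^(1/3)
d = (2 × 6.674×10⁻¹¹ × (2.8 × 10³⁰) × (47) / (58))^(1/3)
  = 6.7 × 10⁶ m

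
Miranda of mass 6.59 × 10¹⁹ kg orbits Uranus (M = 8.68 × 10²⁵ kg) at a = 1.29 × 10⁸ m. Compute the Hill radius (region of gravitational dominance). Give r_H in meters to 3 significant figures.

8.16 × 10⁵ m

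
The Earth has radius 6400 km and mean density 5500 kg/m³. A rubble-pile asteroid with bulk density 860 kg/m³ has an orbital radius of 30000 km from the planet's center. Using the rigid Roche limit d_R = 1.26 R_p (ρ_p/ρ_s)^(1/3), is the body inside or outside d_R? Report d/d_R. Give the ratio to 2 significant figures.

d_R = 1.26 × (6400 km) × (5500/860)^(1/3) = 14970 km
d/d_R = (30000) / (14970) = 2.0
Since d/d_R > 1, the body is outside the Roche limit.

outside; d/d_R ≈ 2.0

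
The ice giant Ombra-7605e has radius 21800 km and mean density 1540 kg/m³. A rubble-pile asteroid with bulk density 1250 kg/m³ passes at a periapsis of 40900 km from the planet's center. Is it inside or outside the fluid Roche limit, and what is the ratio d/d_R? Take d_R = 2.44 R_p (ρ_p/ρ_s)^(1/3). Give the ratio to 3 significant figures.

inside; d/d_R ≈ 0.717

d_R = 2.44 × (21800 km) × (1540/1250)^(1/3) = 57020 km
d/d_R = (40900) / (57020) = 0.717
Since d/d_R < 1, the body is inside the Roche limit.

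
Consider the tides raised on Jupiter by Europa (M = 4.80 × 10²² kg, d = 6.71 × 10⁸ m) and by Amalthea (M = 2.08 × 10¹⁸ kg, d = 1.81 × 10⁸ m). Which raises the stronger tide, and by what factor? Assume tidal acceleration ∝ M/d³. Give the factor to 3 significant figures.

Europa, by a factor of ≈ 453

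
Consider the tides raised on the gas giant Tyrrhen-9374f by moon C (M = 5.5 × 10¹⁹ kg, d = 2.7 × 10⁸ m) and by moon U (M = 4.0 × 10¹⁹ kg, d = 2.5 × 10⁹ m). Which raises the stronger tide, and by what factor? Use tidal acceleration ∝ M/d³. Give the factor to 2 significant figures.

Moon C, by a factor of ≈ 1100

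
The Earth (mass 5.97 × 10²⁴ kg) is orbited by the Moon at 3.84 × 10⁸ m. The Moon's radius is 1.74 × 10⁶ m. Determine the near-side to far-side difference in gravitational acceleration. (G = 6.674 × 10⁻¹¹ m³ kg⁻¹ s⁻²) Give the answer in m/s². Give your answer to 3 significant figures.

Δg = 4GMr/d³
   = 4 × (6.674 × 10⁻¹¹) × (5.97 × 10²⁴) × (1.74 × 10⁶) / (3.84 × 10⁸)³
   = 4.90 × 10⁻⁵ m/s²

4.90 × 10⁻⁵ m/s²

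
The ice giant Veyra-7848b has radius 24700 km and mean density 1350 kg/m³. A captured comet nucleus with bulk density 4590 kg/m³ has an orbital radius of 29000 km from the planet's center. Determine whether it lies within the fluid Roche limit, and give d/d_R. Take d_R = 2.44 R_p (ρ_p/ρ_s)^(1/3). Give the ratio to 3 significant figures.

d_R = 2.44 × (24700 km) × (1350/4590)^(1/3) = 40080 km
d/d_R = (29000) / (40080) = 0.724
Since d/d_R < 1, the body is inside the Roche limit.

inside; d/d_R ≈ 0.724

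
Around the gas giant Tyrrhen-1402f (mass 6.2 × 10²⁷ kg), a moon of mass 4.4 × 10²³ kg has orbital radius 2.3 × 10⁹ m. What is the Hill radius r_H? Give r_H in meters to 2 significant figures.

6.6 × 10⁷ m

r_H ≈ a (m/3M)^(1/3)
    = (2.3 × 10⁹) × (4.4 × 10²³ / (3 × 6.2 × 10²⁷))^(1/3)
    = 6.6 × 10⁷ m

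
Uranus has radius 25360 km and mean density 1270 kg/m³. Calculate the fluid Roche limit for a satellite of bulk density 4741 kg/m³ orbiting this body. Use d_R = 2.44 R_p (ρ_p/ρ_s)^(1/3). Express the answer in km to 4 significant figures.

d_R = 2.44 × 25360 km × (1270/4741)^(1/3)
    = 39890 km

39890 km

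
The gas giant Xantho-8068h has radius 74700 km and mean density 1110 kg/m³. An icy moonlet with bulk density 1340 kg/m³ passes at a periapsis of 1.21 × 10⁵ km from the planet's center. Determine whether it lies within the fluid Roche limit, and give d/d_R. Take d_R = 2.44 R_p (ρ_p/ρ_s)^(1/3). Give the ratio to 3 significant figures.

inside; d/d_R ≈ 0.707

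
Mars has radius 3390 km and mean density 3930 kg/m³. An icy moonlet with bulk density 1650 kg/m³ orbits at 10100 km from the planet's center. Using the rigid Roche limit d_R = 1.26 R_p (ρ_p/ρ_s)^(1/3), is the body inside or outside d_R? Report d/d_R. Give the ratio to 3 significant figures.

outside; d/d_R ≈ 1.77

d_R = 1.26 × (3390 km) × (3930/1650)^(1/3) = 5704 km
d/d_R = (10100) / (5704) = 1.77
Since d/d_R > 1, the body is outside the Roche limit.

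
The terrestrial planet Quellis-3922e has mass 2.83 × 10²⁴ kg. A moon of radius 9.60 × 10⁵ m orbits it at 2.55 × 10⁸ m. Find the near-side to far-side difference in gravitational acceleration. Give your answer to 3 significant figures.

Δa = 4GMr/d³
   = 4 × (6.674 × 10⁻¹¹) × (2.83 × 10²⁴) × (9.60 × 10⁵) / (2.55 × 10⁸)³
   = 4.37 × 10⁻⁵ m/s²

4.37 × 10⁻⁵ m/s²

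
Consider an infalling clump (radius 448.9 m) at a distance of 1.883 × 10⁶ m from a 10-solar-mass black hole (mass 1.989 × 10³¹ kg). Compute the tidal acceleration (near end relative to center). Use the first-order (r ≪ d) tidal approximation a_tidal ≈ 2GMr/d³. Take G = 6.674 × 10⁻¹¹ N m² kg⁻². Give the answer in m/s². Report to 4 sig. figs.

1.785 × 10⁵ m/s²

Since r ≪ d, expand the inverse-square field across one radius to get the leading 2GMr/d³ term.
Δg = 2GMr/d³
   = 2 × (6.674 × 10⁻¹¹) × (1.989 × 10³¹) × (448.9) / (1.883 × 10⁶)³
   = 1.785 × 10⁵ m/s²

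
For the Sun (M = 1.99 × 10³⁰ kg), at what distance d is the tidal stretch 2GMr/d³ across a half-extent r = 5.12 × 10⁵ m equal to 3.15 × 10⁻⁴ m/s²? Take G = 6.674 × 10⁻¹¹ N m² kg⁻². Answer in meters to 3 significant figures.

7.56 × 10⁹ m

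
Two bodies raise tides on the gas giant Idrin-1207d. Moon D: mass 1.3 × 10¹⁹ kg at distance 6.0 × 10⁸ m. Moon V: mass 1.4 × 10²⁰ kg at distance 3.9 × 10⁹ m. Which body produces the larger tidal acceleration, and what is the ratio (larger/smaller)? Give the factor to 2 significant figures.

Moon D, by a factor of ≈ 26

Compare M/d³ for the two perturbers:
Moon D: (1.3 × 10¹⁹) / (6.0 × 10⁸)³ = 6.019 × 10⁻⁸
Moon V: (1.4 × 10²⁰) / (3.9 × 10⁹)³ = 2.360 × 10⁻⁹
Ratio (larger/smaller) = 26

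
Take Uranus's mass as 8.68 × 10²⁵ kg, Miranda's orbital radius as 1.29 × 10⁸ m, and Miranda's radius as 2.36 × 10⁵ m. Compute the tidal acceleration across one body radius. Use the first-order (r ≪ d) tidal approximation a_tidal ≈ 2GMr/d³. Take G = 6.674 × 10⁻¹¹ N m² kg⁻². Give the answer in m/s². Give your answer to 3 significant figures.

a_tidal = 2GMr/d³
        = 2 × (6.674 × 10⁻¹¹) × (8.68 × 10²⁵) × (2.36 × 10⁵) / (1.29 × 10⁸)³
        = 1.27 × 10⁻³ m/s²

1.27 × 10⁻³ m/s²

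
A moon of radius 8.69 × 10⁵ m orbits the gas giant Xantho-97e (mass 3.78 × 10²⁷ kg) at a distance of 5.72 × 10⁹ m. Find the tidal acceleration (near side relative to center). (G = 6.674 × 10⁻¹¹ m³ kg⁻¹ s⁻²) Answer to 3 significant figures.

Differencing GM/(d−r)² and GM/d² to first order in r/d gives 2GMr/d³.
Δa = 2GMr/d³
   = 2 × (6.674 × 10⁻¹¹) × (3.78 × 10²⁷) × (8.69 × 10⁵) / (5.72 × 10⁹)³
   = 2.34 × 10⁻⁶ m/s²

2.34 × 10⁻⁶ m/s²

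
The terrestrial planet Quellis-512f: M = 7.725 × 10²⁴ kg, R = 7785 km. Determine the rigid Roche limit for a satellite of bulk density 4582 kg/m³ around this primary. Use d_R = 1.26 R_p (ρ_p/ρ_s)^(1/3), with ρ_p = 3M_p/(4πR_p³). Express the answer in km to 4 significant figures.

ρ_p = 3M_p/(4πR_p³) = 3 × (7.725 × 10²⁴) / (4π × (7.785 × 10⁶ m)³) = 3909 kg/m³
d_R = 1.26 × 7785 km × (3909/4582)^(1/3)
    = 9303 km

9303 km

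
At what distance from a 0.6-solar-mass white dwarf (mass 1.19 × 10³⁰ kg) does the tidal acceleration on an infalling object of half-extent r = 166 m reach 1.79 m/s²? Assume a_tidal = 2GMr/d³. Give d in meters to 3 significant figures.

2GMr/d³ = a_tidal  ⇒  d = (2GMr / a_tidal)^(1/3)
d = (2 × 6.674×10⁻¹¹ × (1.19 × 10³⁰) × (166) / (1.79))^(1/3)
  = 2.45 × 10⁷ m

2.45 × 10⁷ m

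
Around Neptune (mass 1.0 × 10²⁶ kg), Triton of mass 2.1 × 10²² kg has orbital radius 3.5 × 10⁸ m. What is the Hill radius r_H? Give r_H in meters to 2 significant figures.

1.4 × 10⁷ m

r_H ≈ a (m/3M)^(1/3)
    = (3.5 × 10⁸) × (2.1 × 10²² / (3 × 1.0 × 10²⁶))^(1/3)
    = 1.4 × 10⁷ m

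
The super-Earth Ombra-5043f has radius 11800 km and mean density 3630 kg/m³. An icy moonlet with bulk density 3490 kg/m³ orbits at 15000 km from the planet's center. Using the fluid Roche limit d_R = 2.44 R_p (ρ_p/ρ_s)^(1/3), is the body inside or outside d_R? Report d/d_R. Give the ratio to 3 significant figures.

d_R = 2.44 × (11800 km) × (3630/3490)^(1/3) = 29170 km
d/d_R = (15000) / (29170) = 0.514
Since d/d_R < 1, the body is inside the Roche limit.

inside; d/d_R ≈ 0.514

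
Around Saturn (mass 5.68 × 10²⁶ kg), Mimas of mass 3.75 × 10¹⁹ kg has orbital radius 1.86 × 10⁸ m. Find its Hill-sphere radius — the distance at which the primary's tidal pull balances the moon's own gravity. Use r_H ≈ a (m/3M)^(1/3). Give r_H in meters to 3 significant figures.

5.21 × 10⁵ m

r_H ≈ a (m/3M)^(1/3)
    = (1.86 × 10⁸) × (3.75 × 10¹⁹ / (3 × 5.68 × 10²⁶))^(1/3)
    = 5.21 × 10⁵ m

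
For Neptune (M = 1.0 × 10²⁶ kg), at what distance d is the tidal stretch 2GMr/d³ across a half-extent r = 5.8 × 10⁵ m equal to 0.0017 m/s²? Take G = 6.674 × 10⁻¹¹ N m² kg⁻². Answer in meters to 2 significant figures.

1.7 × 10⁸ m

2GMr/d³ = a_tidal  ⇒  d = (2GMr / a_tidal)^(1/3)
d = (2 × 6.674×10⁻¹¹ × (1.0 × 10²⁶) × (5.8 × 10⁵) / (0.0017))^(1/3)
  = 1.7 × 10⁸ m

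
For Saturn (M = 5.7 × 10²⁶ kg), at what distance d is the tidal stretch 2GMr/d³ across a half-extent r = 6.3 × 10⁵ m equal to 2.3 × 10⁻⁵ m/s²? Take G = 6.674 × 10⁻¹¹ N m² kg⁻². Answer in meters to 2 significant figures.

2GMr/d³ = a_tidal  ⇒  d = (2GMr / a_tidal)^(1/3)
d = (2 × 6.674×10⁻¹¹ × (5.7 × 10²⁶) × (6.3 × 10⁵) / (2.3 × 10⁻⁵))^(1/3)
  = 1.3 × 10⁹ m

1.3 × 10⁹ m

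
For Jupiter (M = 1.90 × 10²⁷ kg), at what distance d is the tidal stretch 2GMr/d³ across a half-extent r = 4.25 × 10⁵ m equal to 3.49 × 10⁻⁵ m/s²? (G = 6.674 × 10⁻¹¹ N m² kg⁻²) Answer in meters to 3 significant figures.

2GMr/d³ = a_tidal  ⇒  d = (2GMr / a_tidal)^(1/3)
d = (2 × 6.674×10⁻¹¹ × (1.90 × 10²⁷) × (4.25 × 10⁵) / (3.49 × 10⁻⁵))^(1/3)
  = 1.46 × 10⁹ m

1.46 × 10⁹ m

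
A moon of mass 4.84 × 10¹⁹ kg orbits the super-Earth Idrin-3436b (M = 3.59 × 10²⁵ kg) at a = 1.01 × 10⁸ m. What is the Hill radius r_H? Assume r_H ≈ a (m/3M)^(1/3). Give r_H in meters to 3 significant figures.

r_H ≈ a (m/3M)^(1/3)
    = (1.01 × 10⁸) × (4.84 × 10¹⁹ / (3 × 3.59 × 10²⁵))^(1/3)
    = 7.74 × 10⁵ m

7.74 × 10⁵ m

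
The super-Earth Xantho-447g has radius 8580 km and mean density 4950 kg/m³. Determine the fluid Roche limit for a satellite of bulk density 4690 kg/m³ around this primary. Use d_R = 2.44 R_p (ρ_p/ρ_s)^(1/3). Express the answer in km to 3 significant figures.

d_R = 2.44 × 8580 km × (4950/4690)^(1/3)
    = 21300 km

21300 km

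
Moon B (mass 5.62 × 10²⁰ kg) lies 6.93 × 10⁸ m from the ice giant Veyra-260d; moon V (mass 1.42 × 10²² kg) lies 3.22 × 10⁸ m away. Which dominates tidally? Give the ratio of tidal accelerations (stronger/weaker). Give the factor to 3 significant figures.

Tidal acceleration ∝ M/d³, so compare M/d³ for each.
Moon B: (5.62 × 10²⁰) / (6.93 × 10⁸)³ = 1.689 × 10⁻⁶
Moon V: (1.42 × 10²²) / (3.22 × 10⁸)³ = 4.253 × 10⁻⁴
Ratio (larger/smaller) = 252

Moon V, by a factor of ≈ 252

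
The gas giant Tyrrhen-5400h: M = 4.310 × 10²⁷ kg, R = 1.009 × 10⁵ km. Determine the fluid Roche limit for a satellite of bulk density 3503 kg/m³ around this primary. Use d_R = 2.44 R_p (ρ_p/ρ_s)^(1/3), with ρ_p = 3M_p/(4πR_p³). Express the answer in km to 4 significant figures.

ρ_p = 3M_p/(4πR_p³) = 3 × (4.310 × 10²⁷) / (4π × (1.009 × 10⁸ m)³) = 1002 kg/m³
d_R = 2.44 × 1.009 × 10⁵ km × (1002/3503)^(1/3)
    = 1.622 × 10⁵ km

1.622 × 10⁵ km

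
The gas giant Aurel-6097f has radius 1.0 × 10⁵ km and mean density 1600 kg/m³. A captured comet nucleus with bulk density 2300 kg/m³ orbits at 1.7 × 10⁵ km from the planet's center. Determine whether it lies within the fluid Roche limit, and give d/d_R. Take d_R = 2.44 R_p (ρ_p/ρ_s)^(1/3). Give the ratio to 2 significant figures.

d_R = 2.44 × (1.0 × 10⁵ km) × (1600/2300)^(1/3) = 2.162 × 10⁵ km
d/d_R = (1.7 × 10⁵) / (2.162 × 10⁵) = 0.79
Since d/d_R < 1, the body is inside the Roche limit.

inside; d/d_R ≈ 0.79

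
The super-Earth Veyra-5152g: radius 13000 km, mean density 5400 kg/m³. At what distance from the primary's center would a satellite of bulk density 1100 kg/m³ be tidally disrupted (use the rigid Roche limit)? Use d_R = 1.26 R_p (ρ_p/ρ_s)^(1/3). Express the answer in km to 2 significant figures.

d_R = 1.26 × 13000 km × (5400/1100)^(1/3)
    = 28000 km

28000 km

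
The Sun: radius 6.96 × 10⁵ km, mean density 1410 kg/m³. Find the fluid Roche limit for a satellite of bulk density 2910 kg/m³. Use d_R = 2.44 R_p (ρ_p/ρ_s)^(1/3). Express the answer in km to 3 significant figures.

1.33 × 10⁶ km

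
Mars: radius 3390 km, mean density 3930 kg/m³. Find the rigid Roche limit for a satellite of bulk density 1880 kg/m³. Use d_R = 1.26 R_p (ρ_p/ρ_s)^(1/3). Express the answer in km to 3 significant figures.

5460 km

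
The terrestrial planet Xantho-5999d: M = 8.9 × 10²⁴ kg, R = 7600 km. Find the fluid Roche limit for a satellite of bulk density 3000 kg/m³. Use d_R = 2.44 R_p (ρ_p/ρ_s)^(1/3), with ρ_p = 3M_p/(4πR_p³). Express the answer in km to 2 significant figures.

22000 km

ρ_p = 3M_p/(4πR_p³) = 3 × (8.9 × 10²⁴) / (4π × (7.6 × 10⁶ m)³) = 4800 kg/m³
d_R = 2.44 × 7600 km × (4800/3000)^(1/3)
    = 22000 km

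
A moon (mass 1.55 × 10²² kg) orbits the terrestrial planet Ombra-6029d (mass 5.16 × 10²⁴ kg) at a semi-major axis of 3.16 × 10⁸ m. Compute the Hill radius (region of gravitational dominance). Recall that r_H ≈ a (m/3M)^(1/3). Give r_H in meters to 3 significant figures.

r_H ≈ a (m/3M)^(1/3)
    = (3.16 × 10⁸) × (1.55 × 10²² / (3 × 5.16 × 10²⁴))^(1/3)
    = 3.16 × 10⁷ m

3.16 × 10⁷ m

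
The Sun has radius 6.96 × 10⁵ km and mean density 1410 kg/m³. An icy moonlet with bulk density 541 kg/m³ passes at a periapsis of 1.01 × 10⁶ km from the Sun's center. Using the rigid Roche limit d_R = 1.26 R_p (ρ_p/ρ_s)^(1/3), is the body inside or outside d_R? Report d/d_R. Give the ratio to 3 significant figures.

inside; d/d_R ≈ 0.837

d_R = 1.26 × (6.96 × 10⁵ km) × (1410/541)^(1/3) = 1.207 × 10⁶ km
d/d_R = (1.01 × 10⁶) / (1.207 × 10⁶) = 0.837
Since d/d_R < 1, the body is inside the Roche limit.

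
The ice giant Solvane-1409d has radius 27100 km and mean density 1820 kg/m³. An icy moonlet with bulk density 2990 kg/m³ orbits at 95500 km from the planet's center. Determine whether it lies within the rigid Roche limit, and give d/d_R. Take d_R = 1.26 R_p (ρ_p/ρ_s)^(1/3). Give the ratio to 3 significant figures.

outside; d/d_R ≈ 3.30

d_R = 1.26 × (27100 km) × (1820/2990)^(1/3) = 28940 km
d/d_R = (95500) / (28940) = 3.30
Since d/d_R > 1, the body is outside the Roche limit.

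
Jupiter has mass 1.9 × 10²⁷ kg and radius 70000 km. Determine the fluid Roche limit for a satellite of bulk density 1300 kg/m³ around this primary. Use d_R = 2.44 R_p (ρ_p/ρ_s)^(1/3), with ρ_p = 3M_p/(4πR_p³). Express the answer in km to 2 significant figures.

ρ_p = 3M_p/(4πR_p³) = 3 × (1.9 × 10²⁷) / (4π × (7.0 × 10⁷ m)³) = 1300 kg/m³
d_R = 2.44 × 70000 km × (1300/1300)^(1/3)
    = 1.7 × 10⁵ km

1.7 × 10⁵ km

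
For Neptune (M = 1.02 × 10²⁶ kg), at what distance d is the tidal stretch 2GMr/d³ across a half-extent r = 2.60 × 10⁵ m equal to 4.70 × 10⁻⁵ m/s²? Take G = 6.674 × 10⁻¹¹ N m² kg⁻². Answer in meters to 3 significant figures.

2GMr/d³ = a_tidal  ⇒  d = (2GMr / a_tidal)^(1/3)
d = (2 × 6.674×10⁻¹¹ × (1.02 × 10²⁶) × (2.60 × 10⁵) / (4.70 × 10⁻⁵))^(1/3)
  = 4.22 × 10⁸ m

4.22 × 10⁸ m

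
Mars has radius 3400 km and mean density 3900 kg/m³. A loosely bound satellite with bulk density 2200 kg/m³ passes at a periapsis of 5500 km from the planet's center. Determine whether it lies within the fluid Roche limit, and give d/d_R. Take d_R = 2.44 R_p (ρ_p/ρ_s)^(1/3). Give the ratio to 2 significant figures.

d_R = 2.44 × (3400 km) × (3900/2200)^(1/3) = 10040 km
d/d_R = (5500) / (10040) = 0.55
Since d/d_R < 1, the body is inside the Roche limit.

inside; d/d_R ≈ 0.55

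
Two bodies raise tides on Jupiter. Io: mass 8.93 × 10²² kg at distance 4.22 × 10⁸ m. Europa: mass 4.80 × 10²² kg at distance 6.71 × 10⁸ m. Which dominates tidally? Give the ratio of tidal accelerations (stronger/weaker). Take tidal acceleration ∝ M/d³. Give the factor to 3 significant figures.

Io, by a factor of ≈ 7.48

The tide-raising term goes as M/d³ (the gradient of a 1/d² field).
Io: (8.93 × 10²²) / (4.22 × 10⁸)³ = 1.188 × 10⁻³
Europa: (4.80 × 10²²) / (6.71 × 10⁸)³ = 1.589 × 10⁻⁴
Ratio (larger/smaller) = 7.48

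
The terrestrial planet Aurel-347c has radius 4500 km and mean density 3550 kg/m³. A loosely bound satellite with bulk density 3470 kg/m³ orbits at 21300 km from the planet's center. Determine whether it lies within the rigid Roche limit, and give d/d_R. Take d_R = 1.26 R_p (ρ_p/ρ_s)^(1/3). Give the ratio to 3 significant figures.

d_R = 1.26 × (4500 km) × (3550/3470)^(1/3) = 5713 km
d/d_R = (21300) / (5713) = 3.73
Since d/d_R > 1, the body is outside the Roche limit.

outside; d/d_R ≈ 3.73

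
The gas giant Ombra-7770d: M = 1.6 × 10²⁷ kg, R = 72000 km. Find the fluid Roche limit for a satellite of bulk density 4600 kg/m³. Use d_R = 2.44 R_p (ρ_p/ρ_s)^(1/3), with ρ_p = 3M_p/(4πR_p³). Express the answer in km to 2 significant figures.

1.1 × 10⁵ km

ρ_p = 3M_p/(4πR_p³) = 3 × (1.6 × 10²⁷) / (4π × (7.2 × 10⁷ m)³) = 1000 kg/m³
d_R = 2.44 × 72000 km × (1000/4600)^(1/3)
    = 1.1 × 10⁵ km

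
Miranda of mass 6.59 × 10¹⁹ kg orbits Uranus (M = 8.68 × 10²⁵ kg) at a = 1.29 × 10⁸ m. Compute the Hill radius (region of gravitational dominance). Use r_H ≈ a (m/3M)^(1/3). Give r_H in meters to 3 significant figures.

r_H ≈ a (m/3M)^(1/3)
    = (1.29 × 10⁸) × (6.59 × 10¹⁹ / (3 × 8.68 × 10²⁵))^(1/3)
    = 8.16 × 10⁵ m

8.16 × 10⁵ m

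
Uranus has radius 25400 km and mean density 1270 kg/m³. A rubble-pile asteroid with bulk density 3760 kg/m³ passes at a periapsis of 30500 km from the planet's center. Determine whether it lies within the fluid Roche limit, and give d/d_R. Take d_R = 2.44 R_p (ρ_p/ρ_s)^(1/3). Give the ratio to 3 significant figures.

inside; d/d_R ≈ 0.707

d_R = 2.44 × (25400 km) × (1270/3760)^(1/3) = 43160 km
d/d_R = (30500) / (43160) = 0.707
Since d/d_R < 1, the body is inside the Roche limit.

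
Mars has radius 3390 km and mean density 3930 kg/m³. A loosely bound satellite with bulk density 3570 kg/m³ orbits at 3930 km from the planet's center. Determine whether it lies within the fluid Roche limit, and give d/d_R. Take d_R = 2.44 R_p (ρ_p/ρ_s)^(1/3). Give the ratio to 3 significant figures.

d_R = 2.44 × (3390 km) × (3930/3570)^(1/3) = 8541 km
d/d_R = (3930) / (8541) = 0.460
Since d/d_R < 1, the body is inside the Roche limit.

inside; d/d_R ≈ 0.460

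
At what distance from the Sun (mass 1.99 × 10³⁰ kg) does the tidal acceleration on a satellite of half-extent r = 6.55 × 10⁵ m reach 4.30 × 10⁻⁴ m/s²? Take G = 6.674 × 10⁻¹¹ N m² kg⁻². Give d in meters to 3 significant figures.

2GMr/d³ = a_tidal  ⇒  d = (2GMr / a_tidal)^(1/3)
d = (2 × 6.674×10⁻¹¹ × (1.99 × 10³⁰) × (6.55 × 10⁵) / (4.30 × 10⁻⁴))^(1/3)
  = 7.40 × 10⁹ m

7.40 × 10⁹ m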